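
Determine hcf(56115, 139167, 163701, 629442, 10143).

9

gcd(56115, 139167): 139167 = 2·56115 + 26937; 56115 = 2·26937 + 2241; 26937 = 12·2241 + 45; 2241 = 49·45 + 36; 45 = 1·36 + 9; 36 = 4·9 + 0 → 9
gcd(9, 163701): 163701 = 18189·9 + 0 → 9
gcd(9, 629442): 629442 = 69938·9 + 0 → 9
gcd(9, 10143): 10143 = 1127·9 + 0 → 9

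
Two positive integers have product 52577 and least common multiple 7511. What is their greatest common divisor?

7

From gcd × lcm = pq: gcd = 52577 / 7511 = 7.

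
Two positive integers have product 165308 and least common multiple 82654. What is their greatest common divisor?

gcd·lcm = product, so gcd = 165308/82654 = 2.

2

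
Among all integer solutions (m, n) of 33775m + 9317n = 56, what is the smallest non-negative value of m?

Euclid: 33775 = 3·9317 + 5824; 9317 = 1·5824 + 3493; 5824 = 1·3493 + 2331; 3493 = 1·2331 + 1162; 2331 = 2·1162 + 7; 1162 = 166·7 + 0 → gcd = 7; 56 = 7·8.
Back-substitution yields 33775·(8) + 9317·(-29) = 7, so one solution is m = 8·8 = 64, n = -29·8 = -232.
Solutions in m differ by 9317/7 = 1331; the one in [0, 1331) is 64 mod 1331 = 64.

64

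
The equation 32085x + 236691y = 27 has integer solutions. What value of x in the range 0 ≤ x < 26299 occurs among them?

9686

gcd(32085, 236691) = 9 (Euclid: 236691 = 7·32085 + 12096; 32085 = 2·12096 + 7893; 12096 = 1·7893 + 4203; 7893 = 1·4203 + 3690; 4203 = 1·3690 + 513; 3690 = 7·513 + 99; 513 = 5·99 + 18; 99 = 5·18 + 9; 18 = 2·9 + 0), and 9 | 27.
Extended Euclid: 32085·(11995) + 236691·(-1626) = 9. Scale by 3: x₀ = 35985.
General solution x = x₀ + 26299t; reducing mod 26299 gives x = 9686 (and y = -1313).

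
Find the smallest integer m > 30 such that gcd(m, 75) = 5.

35

gcd(m, 75) = 5 forces 5 | m; write m = 5s. Then gcd(5s, 5·15) = 5·gcd(s, 15), so need gcd(s, 15) = 1.
5s > 30 gives s ≥ 7. The least s ≥ 7 coprime to 15 is 7, so m = 5·7 = 35.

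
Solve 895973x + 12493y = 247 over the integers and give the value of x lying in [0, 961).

851

Euclid: 895973 = 71·12493 + 8970; 12493 = 1·8970 + 3523; 8970 = 2·3523 + 1924; 3523 = 1·1924 + 1599; 1924 = 1·1599 + 325; 1599 = 4·325 + 299; 325 = 1·299 + 26; 299 = 11·26 + 13; 26 = 2·13 + 0 → gcd = 13; 247 = 13·19.
Back-substitution yields 895973·(-461) + 12493·(33062) = 13, so one solution is x = -461·19 = -8759, y = 33062·19 = 628178.
Solutions in x differ by 12493/13 = 961; the one in [0, 961) is -8759 mod 961 = 851.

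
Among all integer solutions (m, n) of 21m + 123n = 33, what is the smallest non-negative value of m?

25

Euclid: 123 = 5·21 + 18; 21 = 1·18 + 3; 18 = 6·3 + 0 → gcd = 3; 33 = 3·11.
Back-substitution yields 21·(6) + 123·(-1) = 3, so one solution is m = 6·11 = 66, n = -1·11 = -11.
Solutions in m differ by 123/3 = 41; the one in [0, 41) is 66 mod 41 = 25.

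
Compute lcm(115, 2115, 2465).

23981985

lcm(115, 2115) = 115·2115/gcd = 243225/5 = 48645
lcm(48645, 2465) = 48645·2465/gcd = 119909925/5 = 23981985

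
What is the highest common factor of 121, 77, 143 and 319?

121 = 11²; 77 = 7 · 11; 143 = 11 · 13; 319 = 11 · 29
gcd takes min exponent of each prime: 11 = 11

11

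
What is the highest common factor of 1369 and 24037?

1

Euclid: 24037 = 17·1369 + 764; 1369 = 1·764 + 605; 764 = 1·605 + 159; 605 = 3·159 + 128; 159 = 1·128 + 31; 128 = 4·31 + 4; 31 = 7·4 + 3; 4 = 1·3 + 1; 3 = 3·1 + 0. Last nonzero remainder: 1.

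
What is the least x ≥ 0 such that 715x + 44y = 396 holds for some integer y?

0

gcd(715, 44) = 11 (Euclid: 715 = 16·44 + 11; 44 = 4·11 + 0), and 11 | 396.
Extended Euclid: 715·(1) + 44·(-16) = 11. Scale by 36: x₀ = 36.
General solution x = x₀ + 4t; reducing mod 4 gives x = 0 (and y = 9).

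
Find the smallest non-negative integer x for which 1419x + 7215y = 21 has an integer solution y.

gcd(1419, 7215) = 3 (Euclid: 7215 = 5·1419 + 120; 1419 = 11·120 + 99; 120 = 1·99 + 21; 99 = 4·21 + 15; 21 = 1·15 + 6; 15 = 2·6 + 3; 6 = 2·3 + 0), and 3 | 21.
Extended Euclid: 1419·(1022) + 7215·(-201) = 3. Scale by 7: x₀ = 7154.
General solution x = x₀ + 2405t; reducing mod 2405 gives x = 2344 (and y = -461).

2344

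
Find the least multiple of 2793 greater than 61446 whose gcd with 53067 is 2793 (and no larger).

64239

Multiples of 2793 above 61446: 2793·23, 2793·24, … . Need the cofactor coprime to 53067/2793 = 19.
Checking s = 23, 24, … the first with gcd(s, 19) = 1 is s = 23, giving 64239.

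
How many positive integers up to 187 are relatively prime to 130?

Prime factors of 130: 2, 5, 13. Count integers ≤ 187 divisible by none of them.
By inclusion–exclusion: 187 − ⌊187/2⌋ − ⌊187/5⌋ − ⌊187/13⌋ + ⌊187/10⌋ + ⌊187/26⌋ + ⌊187/65⌋ − ⌊187/130⌋ = 69.

69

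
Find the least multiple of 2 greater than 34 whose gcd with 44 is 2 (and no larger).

Multiples of 2 above 34: 2·18, 2·19, … . Need the cofactor coprime to 44/2 = 22.
Checking s = 18, 19, … the first with gcd(s, 22) = 1 is s = 19, giving 38.

38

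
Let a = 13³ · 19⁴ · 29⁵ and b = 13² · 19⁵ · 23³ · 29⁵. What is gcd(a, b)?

min exponent per shared prime: 13² · 19⁴ · 29⁵ = 451742652852101

451742652852101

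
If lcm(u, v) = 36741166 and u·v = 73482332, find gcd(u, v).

gcd·lcm = product, so gcd = 73482332/36741166 = 2.

2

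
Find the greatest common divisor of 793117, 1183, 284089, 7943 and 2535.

169

793117 = 13³ · 19²; 1183 = 7 · 13²; 284089 = 13² · 41²; 7943 = 13² · 47; 2535 = 3 · 5 · 13²
gcd takes min exponent of each prime: 13² = 169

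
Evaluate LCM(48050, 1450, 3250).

48050 = 2 · 5² · 31²; 1450 = 2 · 5² · 29; 3250 = 2 · 5³ · 13
lcm takes max exponent of each prime: 2 · 5³ · 13 · 29 · 31² = 90574250

90574250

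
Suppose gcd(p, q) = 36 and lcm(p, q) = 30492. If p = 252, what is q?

4356

p·q = gcd·lcm = 36·30492 = 1097712, so q = 1097712/252 = 4356.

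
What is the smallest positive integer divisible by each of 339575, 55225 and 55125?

35191855125

lcm(339575, 55225) = 339575·55225/gcd = 18753029375/1175 = 15960025
lcm(15960025, 55125) = 15960025·55125/gcd = 879796378125/25 = 35191855125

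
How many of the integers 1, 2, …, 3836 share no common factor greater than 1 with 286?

1609

Prime factors of 286: 2, 11, 13. Count integers ≤ 3836 divisible by none of them.
By inclusion–exclusion: 3836 − ⌊3836/2⌋ − ⌊3836/11⌋ − ⌊3836/13⌋ + ⌊3836/22⌋ + ⌊3836/26⌋ + ⌊3836/143⌋ − ⌊3836/286⌋ = 1609.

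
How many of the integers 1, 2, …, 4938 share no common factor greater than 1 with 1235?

3455

Prime factors of 1235: 5, 13, 19. Count integers ≤ 4938 divisible by none of them.
By inclusion–exclusion: 4938 − ⌊4938/5⌋ − ⌊4938/13⌋ − ⌊4938/19⌋ + ⌊4938/65⌋ + ⌊4938/95⌋ + ⌊4938/247⌋ − ⌊4938/1235⌋ = 3455.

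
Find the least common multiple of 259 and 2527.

93499

259 = 7 · 37; 2527 = 7 · 19²
max exponents: 7 · 19² · 37 = 93499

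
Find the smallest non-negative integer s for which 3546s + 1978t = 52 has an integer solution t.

gcd(3546, 1978) = 2 (Euclid: 3546 = 1·1978 + 1568; 1978 = 1·1568 + 410; 1568 = 3·410 + 338; 410 = 1·338 + 72; 338 = 4·72 + 50; 72 = 1·50 + 22; 50 = 2·22 + 6; 22 = 3·6 + 4; 6 = 1·4 + 2; 4 = 2·2 + 0), and 2 | 52.
Extended Euclid: 3546·(357) + 1978·(-640) = 2. Scale by 26: s₀ = 9282.
General solution s = s₀ + 989k; reducing mod 989 gives s = 381 (and t = -683).

381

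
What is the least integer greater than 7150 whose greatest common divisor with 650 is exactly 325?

650 = 325·2. Any k with gcd(k, 650) = 325 is a multiple of 325, say 325s, with s coprime to 2.
Need s > 7150/325, so s ≥ 23. First s ≥ 23 with gcd(s, 2) = 1 is s = 23. Thus k = 325·23 = 7475.

7475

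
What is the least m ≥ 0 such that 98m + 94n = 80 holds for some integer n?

20

Euclid: 98 = 1·94 + 4; 94 = 23·4 + 2; 4 = 2·2 + 0 → gcd = 2; 80 = 2·40.
Back-substitution yields 98·(-23) + 94·(24) = 2, so one solution is m = -23·40 = -920, n = 24·40 = 960.
Solutions in m differ by 94/2 = 47; the one in [0, 47) is -920 mod 47 = 20.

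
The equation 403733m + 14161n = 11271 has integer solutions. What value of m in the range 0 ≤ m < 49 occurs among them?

29

gcd(403733, 14161) = 289 (Euclid: 403733 = 28·14161 + 7225; 14161 = 1·7225 + 6936; 7225 = 1·6936 + 289; 6936 = 24·289 + 0), and 289 | 11271.
Extended Euclid: 403733·(2) + 14161·(-57) = 289. Scale by 39: m₀ = 78.
General solution m = m₀ + 49t; reducing mod 49 gives m = 29 (and n = -826).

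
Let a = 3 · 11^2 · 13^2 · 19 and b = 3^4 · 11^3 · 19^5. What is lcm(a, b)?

max exponent per prime: 3^4 · 11^3 · 13^2 · 19^5 = 45114669869841

45114669869841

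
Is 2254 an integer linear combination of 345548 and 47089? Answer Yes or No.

Yes

By Bézout, 345548x + 47089y = 2254 has integer solutions iff gcd(345548, 47089) | 2254.
Euclid: 345548 = 7·47089 + 15925; 47089 = 2·15925 + 15239; 15925 = 1·15239 + 686; 15239 = 22·686 + 147; 686 = 4·147 + 98; 147 = 1·98 + 49; 98 = 2·49 + 0. gcd = 49; 2254 mod 49 = 0. Yes.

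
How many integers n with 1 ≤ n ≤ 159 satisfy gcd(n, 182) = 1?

182 = 2·7·13. Inclusion–exclusion on these primes:
159 − ⌊159/2⌋ − ⌊159/7⌋ − ⌊159/13⌋ + ⌊159/14⌋ + ⌊159/26⌋ + ⌊159/91⌋ − ⌊159/182⌋ = 64

64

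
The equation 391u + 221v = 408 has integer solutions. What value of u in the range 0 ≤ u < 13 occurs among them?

Reduce mod 221: 391u ≡ 408 (mod 221). With g = gcd(391, 221) = 17 dividing 408, divide through: 23u ≡ 24 (mod 13).
Since gcd(23, 13) = 1, u ≡ 24·(23)⁻¹ ≡ 5 (mod 13). Smallest non-negative: 5.

5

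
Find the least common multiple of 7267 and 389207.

16735901

gcd first: 389207 = 53·7267 + 4056; 7267 = 1·4056 + 3211; 4056 = 1·3211 + 845; 3211 = 3·845 + 676; 845 = 1·676 + 169; 676 = 4·169 + 0 → gcd = 169
lcm = 7267·389207/gcd = 2828367269/169 = 16735901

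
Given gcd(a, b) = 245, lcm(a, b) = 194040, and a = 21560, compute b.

2205

a·b = gcd·lcm = 245·194040 = 47539800, so b = 47539800/21560 = 2205.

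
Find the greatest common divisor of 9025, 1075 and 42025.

25

9025 = 5² · 19²; 1075 = 5² · 43; 42025 = 5² · 41²
gcd takes min exponent of each prime: 5² = 25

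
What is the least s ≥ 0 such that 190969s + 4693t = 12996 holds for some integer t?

4

Reduce mod 4693: 190969s ≡ 12996 (mod 4693). With g = gcd(190969, 4693) = 361 dividing 12996, divide through: 529s ≡ 36 (mod 13).
Since gcd(529, 13) = 1, s ≡ 36·(529)⁻¹ ≡ 4 (mod 13). Smallest non-negative: 4.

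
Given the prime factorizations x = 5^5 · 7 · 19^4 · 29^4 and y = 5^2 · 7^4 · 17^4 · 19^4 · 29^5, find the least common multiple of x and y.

1675105870180725714090625

max exponent per prime: 5^5 · 7^4 · 17^4 · 19^4 · 29^5 = 1675105870180725714090625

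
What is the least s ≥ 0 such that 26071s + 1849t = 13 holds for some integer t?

130

gcd(26071, 1849) = 1 (Euclid: 26071 = 14·1849 + 185; 1849 = 9·185 + 184; 185 = 1·184 + 1; 184 = 184·1 + 0), and 1 | 13.
Extended Euclid: 26071·(10) + 1849·(-141) = 1. Scale by 13: s₀ = 130.
General solution s = s₀ + 1849k; reducing mod 1849 gives s = 130 (and t = -1833).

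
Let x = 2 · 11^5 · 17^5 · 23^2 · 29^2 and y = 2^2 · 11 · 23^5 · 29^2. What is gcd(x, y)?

9787558

min exponent per shared prime: 2 · 11 · 23^2 · 29^2 = 9787558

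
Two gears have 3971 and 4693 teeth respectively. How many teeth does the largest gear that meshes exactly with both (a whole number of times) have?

3971 = 11 · 19²
4693 = 13 · 19²
Common: 19² = 361

361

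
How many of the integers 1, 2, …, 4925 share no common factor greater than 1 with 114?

Prime factors of 114: 2, 3, 19. Count integers ≤ 4925 divisible by none of them.
By inclusion–exclusion: 4925 − ⌊4925/2⌋ − ⌊4925/3⌋ − ⌊4925/19⌋ + ⌊4925/6⌋ + ⌊4925/38⌋ + ⌊4925/57⌋ − ⌊4925/114⌋ = 1555.

1555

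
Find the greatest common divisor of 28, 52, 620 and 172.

4

gcd(28, 52): 52 = 1·28 + 24; 28 = 1·24 + 4; 24 = 6·4 + 0 → 4
gcd(4, 620): 620 = 155·4 + 0 → 4
gcd(4, 172): 172 = 43·4 + 0 → 4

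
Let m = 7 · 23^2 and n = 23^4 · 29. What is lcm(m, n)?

max exponent per prime: 7 · 23^4 · 29 = 56807723

56807723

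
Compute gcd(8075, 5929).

1

Euclid: 8075 = 1·5929 + 2146; 5929 = 2·2146 + 1637; 2146 = 1·1637 + 509; 1637 = 3·509 + 110; 509 = 4·110 + 69; 110 = 1·69 + 41; 69 = 1·41 + 28; 41 = 1·28 + 13; 28 = 2·13 + 2; 13 = 6·2 + 1; 2 = 2·1 + 0. Last nonzero remainder: 1.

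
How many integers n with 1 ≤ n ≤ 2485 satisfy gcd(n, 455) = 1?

Prime factors of 455: 5, 7, 13. Count integers ≤ 2485 divisible by none of them.
By inclusion–exclusion: 2485 − ⌊2485/5⌋ − ⌊2485/7⌋ − ⌊2485/13⌋ + ⌊2485/35⌋ + ⌊2485/65⌋ + ⌊2485/91⌋ − ⌊2485/455⌋ = 1573.

1573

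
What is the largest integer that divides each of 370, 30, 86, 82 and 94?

2

gcd(370, 30): 370 = 12·30 + 10; 30 = 3·10 + 0 → 10
gcd(10, 86): 86 = 8·10 + 6; 10 = 1·6 + 4; 6 = 1·4 + 2; 4 = 2·2 + 0 → 2
gcd(2, 82): 82 = 41·2 + 0 → 2
gcd(2, 94): 94 = 47·2 + 0 → 2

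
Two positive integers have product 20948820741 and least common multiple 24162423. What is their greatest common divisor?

867

From gcd × lcm = uv: gcd = 20948820741 / 24162423 = 867.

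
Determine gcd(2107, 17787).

49

2107 = 7² · 43
17787 = 3 · 7² · 11²
Common: 7² = 49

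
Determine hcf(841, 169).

1

Euclid: 841 = 4·169 + 165; 169 = 1·165 + 4; 165 = 41·4 + 1; 4 = 4·1 + 0. Last nonzero remainder: 1.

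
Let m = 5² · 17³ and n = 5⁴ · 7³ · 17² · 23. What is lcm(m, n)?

24224160625

max exponent per prime: 5⁴ · 7³ · 17³ · 23 = 24224160625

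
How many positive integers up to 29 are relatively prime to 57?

19

57 = 3·19. Inclusion–exclusion on these primes:
29 − ⌊29/3⌋ − ⌊29/19⌋ + ⌊29/57⌋ = 19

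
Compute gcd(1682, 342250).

2

Euclid: 342250 = 203·1682 + 804; 1682 = 2·804 + 74; 804 = 10·74 + 64; 74 = 1·64 + 10; 64 = 6·10 + 4; 10 = 2·4 + 2; 4 = 2·2 + 0. Last nonzero remainder: 2.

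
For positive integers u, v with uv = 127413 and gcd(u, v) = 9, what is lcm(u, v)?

Since gcd(u,v)·lcm(u,v) = uv, lcm = 127413/9 = 14157.

14157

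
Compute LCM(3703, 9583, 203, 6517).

136868919593

3703 = 7 · 23²; 9583 = 7 · 37²; 203 = 7 · 29; 6517 = 7³ · 19
lcm takes max exponent of each prime: 7³ · 19 · 23² · 29 · 37² = 136868919593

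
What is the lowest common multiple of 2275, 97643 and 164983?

119612675

lcm(2275, 97643) = 2275·97643/gcd = 222137825/91 = 2441075
lcm(2441075, 164983) = 2441075·164983/gcd = 402735876725/3367 = 119612675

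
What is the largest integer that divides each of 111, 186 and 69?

3

gcd(111, 186): 186 = 1·111 + 75; 111 = 1·75 + 36; 75 = 2·36 + 3; 36 = 12·3 + 0 → 3
gcd(3, 69): 69 = 23·3 + 0 → 3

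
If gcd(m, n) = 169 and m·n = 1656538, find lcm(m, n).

For any two positive integers, gcd × lcm equals their product. Hence lcm = 1656538 / 169 = 9802.

9802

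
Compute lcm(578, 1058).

578 = 2 · 17²; 1058 = 2 · 23²
max exponents: 2 · 17² · 23² = 305762

305762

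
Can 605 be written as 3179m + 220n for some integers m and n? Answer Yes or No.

gcd(3179, 220): 3179 = 14·220 + 99; 220 = 2·99 + 22; 99 = 4·22 + 11; 22 = 2·11 + 0 → 11
11 divides 605, so a solution exists.

Yes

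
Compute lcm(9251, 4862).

4088942

9251 = 11 · 29²; 4862 = 2 · 11 · 13 · 17
max exponents: 2 · 11 · 13 · 17 · 29² = 4088942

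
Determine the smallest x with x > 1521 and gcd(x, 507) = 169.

1690

507 = 169·3. Any x with gcd(x, 507) = 169 is a multiple of 169, say 169s, with s coprime to 3.
Need s > 1521/169, so s ≥ 10. First s ≥ 10 with gcd(s, 3) = 1 is s = 10. Thus x = 169·10 = 1690.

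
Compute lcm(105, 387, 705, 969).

205626645

105 = 3 · 5 · 7; 387 = 3² · 43; 705 = 3 · 5 · 47; 969 = 3 · 17 · 19
lcm takes max exponent of each prime: 3² · 5 · 7 · 17 · 19 · 43 · 47 = 205626645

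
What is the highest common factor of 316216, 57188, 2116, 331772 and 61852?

316216 = 2³ · 29² · 47; 57188 = 2² · 17 · 29²; 2116 = 2² · 23²; 331772 = 2² · 7 · 17² · 41; 61852 = 2² · 7 · 47²
gcd takes min exponent of each prime: 2² = 4

4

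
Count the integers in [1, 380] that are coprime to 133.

133 = 7·19. Inclusion–exclusion on these primes:
380 − ⌊380/7⌋ − ⌊380/19⌋ + ⌊380/133⌋ = 308

308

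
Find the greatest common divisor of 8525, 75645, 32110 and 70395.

5

gcd(8525, 75645): 75645 = 8·8525 + 7445; 8525 = 1·7445 + 1080; 7445 = 6·1080 + 965; 1080 = 1·965 + 115; 965 = 8·115 + 45; 115 = 2·45 + 25; 45 = 1·25 + 20; 25 = 1·20 + 5; 20 = 4·5 + 0 → 5
gcd(5, 32110): 32110 = 6422·5 + 0 → 5
gcd(5, 70395): 70395 = 14079·5 + 0 → 5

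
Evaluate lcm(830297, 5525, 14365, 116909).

lcm(830297, 5525) = 830297·5525/gcd = 4587390925/221 = 20757425
lcm(20757425, 14365) = 20757425·14365/gcd = 298180410125/14365 = 20757425
lcm(20757425, 116909) = 20757425·116909/gcd = 2426729799325/221 = 10980677825

10980677825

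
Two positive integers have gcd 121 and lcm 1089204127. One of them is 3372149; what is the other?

39083

Using uv = gcd(u,v)·lcm(u,v) = 121·1089204127 = 131793699367, we get v = 131793699367/3372149 = 39083.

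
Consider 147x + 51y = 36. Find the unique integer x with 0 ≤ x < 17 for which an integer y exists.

11

Reduce mod 51: 147x ≡ 36 (mod 51). With g = gcd(147, 51) = 3 dividing 36, divide through: 49x ≡ 12 (mod 17).
Since gcd(49, 17) = 1, x ≡ 12·(49)⁻¹ ≡ 11 (mod 17). Smallest non-negative: 11.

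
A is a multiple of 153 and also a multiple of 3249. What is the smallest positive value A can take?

55233

153 = 3² · 17; 3249 = 3² · 19²
max exponents: 3² · 17 · 19² = 55233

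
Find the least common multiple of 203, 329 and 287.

391181

lcm(203, 329) = 203·329/gcd = 66787/7 = 9541
lcm(9541, 287) = 9541·287/gcd = 2738267/7 = 391181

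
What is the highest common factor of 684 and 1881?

Euclid: 1881 = 2·684 + 513; 684 = 1·513 + 171; 513 = 3·171 + 0. Last nonzero remainder: 171.

171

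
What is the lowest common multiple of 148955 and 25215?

751180065

148955 = 5 · 31³; 25215 = 3 · 5 · 41²
max exponents: 3 · 5 · 31³ · 41² = 751180065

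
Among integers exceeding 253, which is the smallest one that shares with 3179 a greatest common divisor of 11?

264

gcd(k, 3179) = 11 forces 11 | k; write k = 11s. Then gcd(11s, 11·289) = 11·gcd(s, 289), so need gcd(s, 289) = 1.
11s > 253 gives s ≥ 24. The least s ≥ 24 coprime to 289 is 24, so k = 11·24 = 264.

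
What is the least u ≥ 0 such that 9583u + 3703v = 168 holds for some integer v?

393

gcd(9583, 3703) = 7 (Euclid: 9583 = 2·3703 + 2177; 3703 = 1·2177 + 1526; 2177 = 1·1526 + 651; 1526 = 2·651 + 224; 651 = 2·224 + 203; 224 = 1·203 + 21; 203 = 9·21 + 14; 21 = 1·14 + 7; 14 = 2·7 + 0), and 7 | 168.
Extended Euclid: 9583·(-182) + 3703·(471) = 7. Scale by 24: u₀ = -4368.
General solution u = u₀ + 529t; reducing mod 529 gives u = 393 (and v = -1017).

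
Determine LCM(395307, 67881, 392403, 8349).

395307 = 3³ · 11⁴; 67881 = 3 · 11³ · 17; 392403 = 3 · 11² · 23 · 47; 8349 = 3 · 11² · 23
lcm takes max exponent of each prime: 3³ · 11⁴ · 17 · 23 · 47 = 7264556739

7264556739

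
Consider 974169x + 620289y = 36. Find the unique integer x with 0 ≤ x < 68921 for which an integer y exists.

Euclid: 974169 = 1·620289 + 353880; 620289 = 1·353880 + 266409; 353880 = 1·266409 + 87471; 266409 = 3·87471 + 3996; 87471 = 21·3996 + 3555; 3996 = 1·3555 + 441; 3555 = 8·441 + 27; 441 = 16·27 + 9; 27 = 3·9 + 0 → gcd = 9; 36 = 9·4.
Back-substitution yields 974169·(-22508) + 620289·(35349) = 9, so one solution is x = -22508·4 = -90032, y = 35349·4 = 141396.
Solutions in x differ by 620289/9 = 68921; the one in [0, 68921) is -90032 mod 68921 = 47810.

47810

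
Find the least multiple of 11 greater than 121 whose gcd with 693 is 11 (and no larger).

Multiples of 11 above 121: 11·12, 11·13, … . Need the cofactor coprime to 693/11 = 63.
Checking s = 12, 13, … the first with gcd(s, 63) = 1 is s = 13, giving 143.

143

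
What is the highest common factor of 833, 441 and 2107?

49

833 = 7² · 17; 441 = 3² · 7²; 2107 = 7² · 43
gcd takes min exponent of each prime: 7² = 49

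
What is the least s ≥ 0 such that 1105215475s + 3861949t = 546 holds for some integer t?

30655

Euclid: 1105215475 = 286·3861949 + 698061; 3861949 = 5·698061 + 371644; 698061 = 1·371644 + 326417; 371644 = 1·326417 + 45227; 326417 = 7·45227 + 9828; 45227 = 4·9828 + 5915; 9828 = 1·5915 + 3913; 5915 = 1·3913 + 2002; 3913 = 1·2002 + 1911; 2002 = 1·1911 + 91; 1911 = 21·91 + 0 → gcd = 91; 546 = 91·6.
Back-substitution yields 1105215475·(-1964) + 3861949·(562059) = 91, so one solution is s = -1964·6 = -11784, t = 562059·6 = 3372354.
Solutions in s differ by 3861949/91 = 42439; the one in [0, 42439) is -11784 mod 42439 = 30655.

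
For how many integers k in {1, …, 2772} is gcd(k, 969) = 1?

1648

Prime factors of 969: 3, 17, 19. Count integers ≤ 2772 divisible by none of them.
By inclusion–exclusion: 2772 − ⌊2772/3⌋ − ⌊2772/17⌋ − ⌊2772/19⌋ + ⌊2772/51⌋ + ⌊2772/57⌋ + ⌊2772/323⌋ − ⌊2772/969⌋ = 1648.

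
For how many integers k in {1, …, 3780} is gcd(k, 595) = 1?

2439

595 = 5·7·17. Inclusion–exclusion on these primes:
3780 − ⌊3780/5⌋ − ⌊3780/7⌋ − ⌊3780/17⌋ + ⌊3780/35⌋ + ⌊3780/85⌋ + ⌊3780/119⌋ − ⌊3780/595⌋ = 2439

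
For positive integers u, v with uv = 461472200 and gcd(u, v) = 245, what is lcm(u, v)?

For any two positive integers, gcd × lcm equals their product. Hence lcm = 461472200 / 245 = 1883560.

1883560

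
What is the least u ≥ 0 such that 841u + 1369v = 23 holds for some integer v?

993

Reduce mod 1369: 841u ≡ 23 (mod 1369). With g = gcd(841, 1369) = 1 dividing 23, divide through: 841u ≡ 23 (mod 1369).
Since gcd(841, 1369) = 1, u ≡ 23·(841)⁻¹ ≡ 993 (mod 1369). Smallest non-negative: 993.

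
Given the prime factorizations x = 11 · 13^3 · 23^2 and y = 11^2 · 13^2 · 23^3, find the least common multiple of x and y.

max exponent per prime: 11^2 · 13^3 · 23^3 = 3234438779

3234438779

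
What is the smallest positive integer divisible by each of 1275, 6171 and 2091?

lcm(1275, 6171) = 1275·6171/gcd = 7868025/51 = 154275
lcm(154275, 2091) = 154275·2091/gcd = 322589025/51 = 6325275

6325275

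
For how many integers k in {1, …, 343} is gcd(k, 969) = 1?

204

969 = 3·17·19. Inclusion–exclusion on these primes:
343 − ⌊343/3⌋ − ⌊343/17⌋ − ⌊343/19⌋ + ⌊343/51⌋ + ⌊343/57⌋ + ⌊343/323⌋ − ⌊343/969⌋ = 204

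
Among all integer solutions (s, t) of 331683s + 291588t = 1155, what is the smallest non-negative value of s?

2909

Euclid: 331683 = 1·291588 + 40095; 291588 = 7·40095 + 10923; 40095 = 3·10923 + 7326; 10923 = 1·7326 + 3597; 7326 = 2·3597 + 132; 3597 = 27·132 + 33; 132 = 4·33 + 0 → gcd = 33; 1155 = 33·35.
Back-substitution yields 331683·(-2189) + 291588·(2490) = 33, so one solution is s = -2189·35 = -76615, t = 2490·35 = 87150.
Solutions in s differ by 291588/33 = 8836; the one in [0, 8836) is -76615 mod 8836 = 2909.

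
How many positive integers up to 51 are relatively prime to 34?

24

34 = 2·17. Inclusion–exclusion on these primes:
51 − ⌊51/2⌋ − ⌊51/17⌋ + ⌊51/34⌋ = 24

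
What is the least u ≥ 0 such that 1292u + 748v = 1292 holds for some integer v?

1

Euclid: 1292 = 1·748 + 544; 748 = 1·544 + 204; 544 = 2·204 + 136; 204 = 1·136 + 68; 136 = 2·68 + 0 → gcd = 68; 1292 = 68·19.
Back-substitution yields 1292·(-4) + 748·(7) = 68, so one solution is u = -4·19 = -76, v = 7·19 = 133.
Solutions in u differ by 748/68 = 11; the one in [0, 11) is -76 mod 11 = 1.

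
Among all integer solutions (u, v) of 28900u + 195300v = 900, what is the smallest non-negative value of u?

1926

Euclid: 195300 = 6·28900 + 21900; 28900 = 1·21900 + 7000; 21900 = 3·7000 + 900; 7000 = 7·900 + 700; 900 = 1·700 + 200; 700 = 3·200 + 100; 200 = 2·100 + 0 → gcd = 100; 900 = 100·9.
Back-substitution yields 28900·(865) + 195300·(-128) = 100, so one solution is u = 865·9 = 7785, v = -128·9 = -1152.
Solutions in u differ by 195300/100 = 1953; the one in [0, 1953) is 7785 mod 1953 = 1926.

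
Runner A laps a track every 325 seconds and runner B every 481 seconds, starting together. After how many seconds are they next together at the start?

gcd first: 481 = 1·325 + 156; 325 = 2·156 + 13; 156 = 12·13 + 0 → gcd = 13
lcm = 325·481/gcd = 156325/13 = 12025

12025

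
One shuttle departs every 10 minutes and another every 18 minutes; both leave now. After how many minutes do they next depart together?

90

gcd first: 18 = 1·10 + 8; 10 = 1·8 + 2; 8 = 4·2 + 0 → gcd = 2
lcm = 10·18/gcd = 180/2 = 90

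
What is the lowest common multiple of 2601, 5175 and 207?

2601 = 3² · 17²; 5175 = 3² · 5² · 23; 207 = 3² · 23
lcm takes max exponent of each prime: 3² · 5² · 17² · 23 = 1495575

1495575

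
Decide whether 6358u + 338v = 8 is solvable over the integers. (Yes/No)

By Bézout, 6358u + 338v = 8 has integer solutions iff gcd(6358, 338) | 8.
Euclid: 6358 = 18·338 + 274; 338 = 1·274 + 64; 274 = 4·64 + 18; 64 = 3·18 + 10; 18 = 1·10 + 8; 10 = 1·8 + 2; 8 = 4·2 + 0. gcd = 2; 8 mod 2 = 0. Yes.

Yes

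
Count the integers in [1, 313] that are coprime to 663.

182

663 = 3·13·17. Inclusion–exclusion on these primes:
313 − ⌊313/3⌋ − ⌊313/13⌋ − ⌊313/17⌋ + ⌊313/39⌋ + ⌊313/51⌋ + ⌊313/221⌋ − ⌊313/663⌋ = 182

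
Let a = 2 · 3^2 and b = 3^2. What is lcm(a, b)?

max exponent per prime: 2 · 3^2 = 18

18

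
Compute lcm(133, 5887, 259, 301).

177958123

133 = 7 · 19; 5887 = 7 · 29²; 259 = 7 · 37; 301 = 7 · 43
lcm takes max exponent of each prime: 7 · 19 · 29² · 37 · 43 = 177958123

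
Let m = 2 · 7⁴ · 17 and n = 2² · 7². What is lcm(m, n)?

163268

max exponent per prime: 2² · 7⁴ · 17 = 163268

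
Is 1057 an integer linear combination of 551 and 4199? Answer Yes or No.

No

gcd(551, 4199): 4199 = 7·551 + 342; 551 = 1·342 + 209; 342 = 1·209 + 133; 209 = 1·133 + 76; 133 = 1·76 + 57; 76 = 1·57 + 19; 57 = 3·19 + 0 → 19
19 does not divide 1057, so a solution does not exist.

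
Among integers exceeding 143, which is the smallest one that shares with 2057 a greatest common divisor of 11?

154

Multiples of 11 above 143: 11·14, 11·15, … . Need the cofactor coprime to 2057/11 = 187.
Checking s = 14, 15, … the first with gcd(s, 187) = 1 is s = 14, giving 154.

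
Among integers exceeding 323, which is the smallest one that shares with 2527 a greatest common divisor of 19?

342

Multiples of 19 above 323: 19·18, 19·19, … . Need the cofactor coprime to 2527/19 = 133.
Checking s = 18, 19, … the first with gcd(s, 133) = 1 is s = 18, giving 342.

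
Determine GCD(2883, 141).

3

Euclid: 2883 = 20·141 + 63; 141 = 2·63 + 15; 63 = 4·15 + 3; 15 = 5·3 + 0. Last nonzero remainder: 3.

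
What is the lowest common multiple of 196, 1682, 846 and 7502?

261540830628

lcm(196, 1682) = 196·1682/gcd = 329672/2 = 164836
lcm(164836, 846) = 164836·846/gcd = 139451256/2 = 69725628
lcm(69725628, 7502) = 69725628·7502/gcd = 523081661256/2 = 261540830628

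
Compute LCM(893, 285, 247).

174135

lcm(893, 285) = 893·285/gcd = 254505/19 = 13395
lcm(13395, 247) = 13395·247/gcd = 3308565/19 = 174135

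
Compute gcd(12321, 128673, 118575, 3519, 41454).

9

12321 = 3² · 37²; 128673 = 3² · 17 · 29²; 118575 = 3² · 5² · 17 · 31; 3519 = 3² · 17 · 23; 41454 = 2 · 3² · 7² · 47
gcd takes min exponent of each prime: 3² = 9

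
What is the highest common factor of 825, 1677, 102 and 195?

3

825 = 3 · 5² · 11; 1677 = 3 · 13 · 43; 102 = 2 · 3 · 17; 195 = 3 · 5 · 13
gcd takes min exponent of each prime: 3 = 3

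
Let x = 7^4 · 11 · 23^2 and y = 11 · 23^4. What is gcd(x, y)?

5819

min exponent per shared prime: 11 · 23^2 = 5819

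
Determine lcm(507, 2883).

487227

507 = 3 · 13²; 2883 = 3 · 31²
max exponents: 3 · 13² · 31² = 487227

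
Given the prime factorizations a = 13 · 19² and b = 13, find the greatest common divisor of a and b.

13

min exponent per shared prime: 13 = 13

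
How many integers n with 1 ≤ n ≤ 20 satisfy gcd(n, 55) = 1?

15

55 = 5·11. Inclusion–exclusion on these primes:
20 − ⌊20/5⌋ − ⌊20/11⌋ + ⌊20/55⌋ = 15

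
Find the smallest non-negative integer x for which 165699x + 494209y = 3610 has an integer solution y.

346

Euclid: 494209 = 2·165699 + 162811; 165699 = 1·162811 + 2888; 162811 = 56·2888 + 1083; 2888 = 2·1083 + 722; 1083 = 1·722 + 361; 722 = 2·361 + 0 → gcd = 361; 3610 = 361·10.
Back-substitution yields 165699·(-513) + 494209·(172) = 361, so one solution is x = -513·10 = -5130, y = 172·10 = 1720.
Solutions in x differ by 494209/361 = 1369; the one in [0, 1369) is -5130 mod 1369 = 346.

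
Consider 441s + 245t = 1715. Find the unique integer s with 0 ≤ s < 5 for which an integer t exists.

0

gcd(441, 245) = 49 (Euclid: 441 = 1·245 + 196; 245 = 1·196 + 49; 196 = 4·49 + 0), and 49 | 1715.
Extended Euclid: 441·(-1) + 245·(2) = 49. Scale by 35: s₀ = -35.
General solution s = s₀ + 5k; reducing mod 5 gives s = 0 (and t = 7).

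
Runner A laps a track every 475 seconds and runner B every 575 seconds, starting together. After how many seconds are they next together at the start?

10925

gcd first: 575 = 1·475 + 100; 475 = 4·100 + 75; 100 = 1·75 + 25; 75 = 3·25 + 0 → gcd = 25
lcm = 475·575/gcd = 273125/25 = 10925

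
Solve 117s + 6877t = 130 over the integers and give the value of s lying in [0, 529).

295

Euclid: 6877 = 58·117 + 91; 117 = 1·91 + 26; 91 = 3·26 + 13; 26 = 2·13 + 0 → gcd = 13; 130 = 13·10.
Back-substitution yields 117·(-235) + 6877·(4) = 13, so one solution is s = -235·10 = -2350, t = 4·10 = 40.
Solutions in s differ by 6877/13 = 529; the one in [0, 529) is -2350 mod 529 = 295.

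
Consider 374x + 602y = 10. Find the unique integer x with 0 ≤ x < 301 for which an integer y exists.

Euclid: 602 = 1·374 + 228; 374 = 1·228 + 146; 228 = 1·146 + 82; 146 = 1·82 + 64; 82 = 1·64 + 18; 64 = 3·18 + 10; 18 = 1·10 + 8; 10 = 1·8 + 2; 8 = 4·2 + 0 → gcd = 2; 10 = 2·5.
Back-substitution yields 374·(66) + 602·(-41) = 2, so one solution is x = 66·5 = 330, y = -41·5 = -205.
Solutions in x differ by 602/2 = 301; the one in [0, 301) is 330 mod 301 = 29.

29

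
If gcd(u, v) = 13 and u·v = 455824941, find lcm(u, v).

gcd·lcm = product, so lcm = 455824941/13 = 35063457.

35063457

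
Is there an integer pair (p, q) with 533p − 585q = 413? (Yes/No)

gcd(533, 585): 585 = 1·533 + 52; 533 = 10·52 + 13; 52 = 4·13 + 0 → 13
13 does not divide 413, so a solution does not exist.

No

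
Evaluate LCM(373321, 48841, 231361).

373321 = 13² · 47²; 48841 = 13² · 17²; 231361 = 13² · 37²
lcm takes max exponent of each prime: 13² · 17² · 37² · 47² = 147701093761

147701093761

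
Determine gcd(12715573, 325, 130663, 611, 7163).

12715573 = 13 · 23² · 43²; 325 = 5² · 13; 130663 = 13 · 19 · 23²; 611 = 13 · 47; 7163 = 13 · 19 · 29
gcd takes min exponent of each prime: 13 = 13

13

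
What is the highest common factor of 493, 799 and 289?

17

gcd(493, 799): 799 = 1·493 + 306; 493 = 1·306 + 187; 306 = 1·187 + 119; 187 = 1·119 + 68; 119 = 1·68 + 51; 68 = 1·51 + 17; 51 = 3·17 + 0 → 17
gcd(17, 289): 289 = 17·17 + 0 → 17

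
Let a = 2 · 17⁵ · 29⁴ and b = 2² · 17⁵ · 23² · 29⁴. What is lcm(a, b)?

2124967351576772

max exponent per prime: 2² · 17⁵ · 23² · 29⁴ = 2124967351576772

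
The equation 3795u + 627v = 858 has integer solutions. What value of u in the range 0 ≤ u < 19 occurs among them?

Euclid: 3795 = 6·627 + 33; 627 = 19·33 + 0 → gcd = 33; 858 = 33·26.
Back-substitution yields 3795·(1) + 627·(-6) = 33, so one solution is u = 1·26 = 26, v = -6·26 = -156.
Solutions in u differ by 627/33 = 19; the one in [0, 19) is 26 mod 19 = 7.

7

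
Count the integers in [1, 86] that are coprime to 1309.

63

1309 = 7·11·17. Inclusion–exclusion on these primes:
86 − ⌊86/7⌋ − ⌊86/11⌋ − ⌊86/17⌋ + ⌊86/77⌋ + ⌊86/119⌋ + ⌊86/187⌋ − ⌊86/1309⌋ = 63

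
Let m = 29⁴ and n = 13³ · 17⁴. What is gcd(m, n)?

1

min exponent per shared prime: (none) = 1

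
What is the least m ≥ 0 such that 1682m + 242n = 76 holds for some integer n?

Euclid: 1682 = 6·242 + 230; 242 = 1·230 + 12; 230 = 19·12 + 2; 12 = 6·2 + 0 → gcd = 2; 76 = 2·38.
Back-substitution yields 1682·(20) + 242·(-139) = 2, so one solution is m = 20·38 = 760, n = -139·38 = -5282.
Solutions in m differ by 242/2 = 121; the one in [0, 121) is 760 mod 121 = 34.

34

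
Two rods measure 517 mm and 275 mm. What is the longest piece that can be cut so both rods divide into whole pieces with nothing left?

517 = 11 · 47
275 = 5² · 11
Common: 11 = 11

11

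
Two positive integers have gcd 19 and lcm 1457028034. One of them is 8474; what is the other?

Using pq = gcd(p,q)·lcm(p,q) = 19·1457028034 = 27683532646, we get q = 27683532646/8474 = 3266879.

3266879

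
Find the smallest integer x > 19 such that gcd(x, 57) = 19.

gcd(x, 57) = 19 forces 19 | x; write x = 19s. Then gcd(19s, 19·3) = 19·gcd(s, 3), so need gcd(s, 3) = 1.
19s > 19 gives s ≥ 2. The least s ≥ 2 coprime to 3 is 2, so x = 19·2 = 38.

38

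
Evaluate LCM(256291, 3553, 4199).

256291 = 7 · 19 · 41 · 47; 3553 = 11 · 17 · 19; 4199 = 13 · 17 · 19
lcm takes max exponent of each prime: 7 · 11 · 13 · 17 · 19 · 41 · 47 = 623043421

623043421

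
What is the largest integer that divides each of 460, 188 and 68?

4

gcd(460, 188): 460 = 2·188 + 84; 188 = 2·84 + 20; 84 = 4·20 + 4; 20 = 5·4 + 0 → 4
gcd(4, 68): 68 = 17·4 + 0 → 4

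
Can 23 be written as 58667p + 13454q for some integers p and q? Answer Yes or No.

No

By Bézout, 58667p + 13454q = 23 has integer solutions iff gcd(58667, 13454) | 23.
Euclid: 58667 = 4·13454 + 4851; 13454 = 2·4851 + 3752; 4851 = 1·3752 + 1099; 3752 = 3·1099 + 455; 1099 = 2·455 + 189; 455 = 2·189 + 77; 189 = 2·77 + 35; 77 = 2·35 + 7; 35 = 5·7 + 0. gcd = 7; 23 mod 7 = 2. No.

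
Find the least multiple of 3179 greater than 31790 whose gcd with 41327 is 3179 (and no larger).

gcd(a, 41327) = 3179 forces 3179 | a; write a = 3179s. Then gcd(3179s, 3179·13) = 3179·gcd(s, 13), so need gcd(s, 13) = 1.
3179s > 31790 gives s ≥ 11. The least s ≥ 11 coprime to 13 is 11, so a = 3179·11 = 34969.

34969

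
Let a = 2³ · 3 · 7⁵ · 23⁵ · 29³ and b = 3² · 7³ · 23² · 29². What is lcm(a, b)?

max exponent per prime: 2³ · 3² · 7⁵ · 23⁵ · 29³ = 189957248507490408

189957248507490408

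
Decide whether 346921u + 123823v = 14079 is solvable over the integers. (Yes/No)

gcd(346921, 123823): 346921 = 2·123823 + 99275; 123823 = 1·99275 + 24548; 99275 = 4·24548 + 1083; 24548 = 22·1083 + 722; 1083 = 1·722 + 361; 722 = 2·361 + 0 → 361
361 divides 14079, so a solution exists.

Yes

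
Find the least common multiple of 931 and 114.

5586

931 = 7² · 19; 114 = 2 · 3 · 19
max exponents: 2 · 3 · 7² · 19 = 5586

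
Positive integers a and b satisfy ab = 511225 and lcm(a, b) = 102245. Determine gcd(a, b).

5

From gcd × lcm = ab: gcd = 511225 / 102245 = 5.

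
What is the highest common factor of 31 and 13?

1

31 = 31
13 = 13
Common: 1 = 1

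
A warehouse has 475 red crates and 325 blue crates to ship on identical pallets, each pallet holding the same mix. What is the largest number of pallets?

475 = 5² · 19
325 = 5² · 13
Common: 5² = 25

25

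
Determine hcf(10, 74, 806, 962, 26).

10 = 2 · 5; 74 = 2 · 37; 806 = 2 · 13 · 31; 962 = 2 · 13 · 37; 26 = 2 · 13
gcd takes min exponent of each prime: 2 = 2

2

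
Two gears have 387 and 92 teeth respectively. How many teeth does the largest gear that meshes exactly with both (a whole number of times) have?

1

Euclid: 387 = 4·92 + 19; 92 = 4·19 + 16; 19 = 1·16 + 3; 16 = 5·3 + 1; 3 = 3·1 + 0. Last nonzero remainder: 1.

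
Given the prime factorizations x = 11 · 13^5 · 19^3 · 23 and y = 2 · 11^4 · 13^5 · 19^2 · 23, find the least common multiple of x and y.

1715165911912882

max exponent per prime: 2 · 11^4 · 13^5 · 19^3 · 23 = 1715165911912882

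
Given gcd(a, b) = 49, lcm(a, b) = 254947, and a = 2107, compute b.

Using ab = gcd(a,b)·lcm(a,b) = 49·254947 = 12492403, we get b = 12492403/2107 = 5929.

5929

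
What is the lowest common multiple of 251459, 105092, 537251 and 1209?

7812864957270516

251459 = 13 · 23 · 29²; 105092 = 2² · 13 · 43 · 47; 537251 = 11 · 13² · 17²; 1209 = 3 · 13 · 31
lcm takes max exponent of each prime: 2² · 3 · 11 · 13² · 17² · 23 · 29² · 31 · 43 · 47 = 7812864957270516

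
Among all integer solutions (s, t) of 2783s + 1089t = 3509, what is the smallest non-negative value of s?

Reduce mod 1089: 2783s ≡ 3509 (mod 1089). With g = gcd(2783, 1089) = 121 dividing 3509, divide through: 23s ≡ 29 (mod 9).
Since gcd(23, 9) = 1, s ≡ 29·(23)⁻¹ ≡ 4 (mod 9). Smallest non-negative: 4.

4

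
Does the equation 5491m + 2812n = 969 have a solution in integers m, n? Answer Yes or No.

gcd(5491, 2812): 5491 = 1·2812 + 2679; 2812 = 1·2679 + 133; 2679 = 20·133 + 19; 133 = 7·19 + 0 → 19
19 divides 969, so a solution exists.

Yes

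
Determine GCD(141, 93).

Euclid: 141 = 1·93 + 48; 93 = 1·48 + 45; 48 = 1·45 + 3; 45 = 15·3 + 0. Last nonzero remainder: 3.

3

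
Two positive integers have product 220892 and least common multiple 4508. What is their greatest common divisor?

49

From gcd × lcm = mn: gcd = 220892 / 4508 = 49.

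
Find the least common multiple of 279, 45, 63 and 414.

279 = 3² · 31; 45 = 3² · 5; 63 = 3² · 7; 414 = 2 · 3² · 23
lcm takes max exponent of each prime: 2 · 3² · 5 · 7 · 23 · 31 = 449190

449190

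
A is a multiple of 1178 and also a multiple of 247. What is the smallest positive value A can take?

15314

1178 = 2 · 19 · 31; 247 = 13 · 19
max exponents: 2 · 13 · 19 · 31 = 15314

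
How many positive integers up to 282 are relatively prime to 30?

75

30 = 2·3·5. Inclusion–exclusion on these primes:
282 − ⌊282/2⌋ − ⌊282/3⌋ − ⌊282/5⌋ + ⌊282/6⌋ + ⌊282/10⌋ + ⌊282/15⌋ − ⌊282/30⌋ = 75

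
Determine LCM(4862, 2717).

4862 = 2 · 11 · 13 · 17; 2717 = 11 · 13 · 19
max exponents: 2 · 11 · 13 · 17 · 19 = 92378

92378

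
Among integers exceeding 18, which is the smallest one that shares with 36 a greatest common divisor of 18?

Multiples of 18 above 18: 18·2, 18·3, … . Need the cofactor coprime to 36/18 = 2.
Checking s = 2, 3, … the first with gcd(s, 2) = 1 is s = 3, giving 54.

54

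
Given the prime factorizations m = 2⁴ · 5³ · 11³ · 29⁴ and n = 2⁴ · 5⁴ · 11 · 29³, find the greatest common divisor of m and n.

min exponent per shared prime: 2⁴ · 5³ · 11 · 29³ = 536558000

536558000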